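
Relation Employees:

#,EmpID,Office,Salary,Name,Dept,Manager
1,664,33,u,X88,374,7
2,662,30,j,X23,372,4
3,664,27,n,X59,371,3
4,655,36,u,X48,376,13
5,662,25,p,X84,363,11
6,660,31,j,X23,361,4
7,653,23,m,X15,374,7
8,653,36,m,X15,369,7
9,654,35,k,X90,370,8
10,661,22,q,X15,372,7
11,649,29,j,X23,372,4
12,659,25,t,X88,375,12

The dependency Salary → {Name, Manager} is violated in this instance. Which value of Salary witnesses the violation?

Salary=u: rows 1, 4 → {Name,Manager} takes values {(X88, 7), (X48, 13)} — violation
Salary=j: rows 2, 6, 11 → {Name,Manager} = (X23, 4), (X23, 4), (X23, 4) ✓
Salary=n: row 3 → {Name,Manager} = (X59, 3) ✓
Salary=p: row 5 → {Name,Manager} = (X84, 11) ✓
Salary=m: rows 7, 8 → {Name,Manager} = (X15, 7), (X15, 7) ✓
Salary=k: row 9 → {Name,Manager} = (X90, 8) ✓
Salary=q: row 10 → {Name,Manager} = (X15, 7) ✓
Salary=t: row 12 → {Name,Manager} = (X88, 12) ✓
The only Salary value with inconsistent RHS is Salary=u.

u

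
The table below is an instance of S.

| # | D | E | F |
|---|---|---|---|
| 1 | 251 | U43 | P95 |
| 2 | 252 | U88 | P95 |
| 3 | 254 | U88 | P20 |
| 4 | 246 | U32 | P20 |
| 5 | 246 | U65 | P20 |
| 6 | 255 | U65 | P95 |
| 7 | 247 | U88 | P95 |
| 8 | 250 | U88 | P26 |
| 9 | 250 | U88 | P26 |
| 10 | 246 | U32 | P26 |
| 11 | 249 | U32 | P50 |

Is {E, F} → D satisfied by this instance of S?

No

(E=U43, F=P95): row 1 → D = 251 ✓
(E=U88, F=P95): rows 2, 7 → D takes values {252, 247} — violation
(E=U88, F=P20): row 3 → D = 254 ✓
(E=U32, F=P20): row 4 → D = 246 ✓
(E=U65, F=P20): row 5 → D = 246 ✓
(E=U65, F=P95): row 6 → D = 255 ✓
(E=U88, F=P26): rows 8, 9 → D = 250, 250 ✓
(E=U32, F=P26): row 10 → D = 246 ✓
(E=U32, F=P50): row 11 → D = 249 ✓
Two rows agree on {E, F} but differ on D, so {E, F} → D does not hold.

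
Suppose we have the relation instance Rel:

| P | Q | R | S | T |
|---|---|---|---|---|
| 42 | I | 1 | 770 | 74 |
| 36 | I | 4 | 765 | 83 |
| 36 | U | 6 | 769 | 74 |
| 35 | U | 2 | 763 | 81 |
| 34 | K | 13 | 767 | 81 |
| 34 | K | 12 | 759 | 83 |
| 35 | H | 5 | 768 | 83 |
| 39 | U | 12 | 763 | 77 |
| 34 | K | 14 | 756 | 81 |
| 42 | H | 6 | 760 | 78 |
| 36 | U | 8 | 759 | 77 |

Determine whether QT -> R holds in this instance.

(Q=I, T=74): 1 row → R = 1 ✓
(Q=I, T=83): 1 row → R = 4 ✓
(Q=U, T=74): 1 row → R = 6 ✓
(Q=U, T=81): 1 row → R = 2 ✓
(Q=K, T=81): 2 rows → R takes values {13, 14} — violation
(Q=K, T=83): 1 row → R = 12 ✓
(Q=H, T=83): 1 row → R = 5 ✓
(Q=U, T=77): 2 rows → R takes values {12, 8} — violation
(Q=H, T=78): 1 row → R = 6 ✓
Two rows agree on QT but differ on R, so QT -> R does not hold.

No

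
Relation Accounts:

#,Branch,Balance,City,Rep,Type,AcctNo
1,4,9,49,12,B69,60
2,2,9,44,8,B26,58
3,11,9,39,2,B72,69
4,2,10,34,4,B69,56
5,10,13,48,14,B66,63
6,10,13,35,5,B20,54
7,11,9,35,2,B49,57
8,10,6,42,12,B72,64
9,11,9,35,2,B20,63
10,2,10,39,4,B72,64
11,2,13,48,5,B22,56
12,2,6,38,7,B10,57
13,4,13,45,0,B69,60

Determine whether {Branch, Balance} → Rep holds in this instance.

No

(Branch=4, Balance=9): row 1 → Rep = 12 ✓
(Branch=2, Balance=9): row 2 → Rep = 8 ✓
(Branch=11, Balance=9): rows 3, 7, 9 → Rep = 2, 2, 2 ✓
(Branch=2, Balance=10): rows 4, 10 → Rep = 4, 4 ✓
(Branch=10, Balance=13): rows 5, 6 → Rep takes values {14, 5} — violation
(Branch=10, Balance=6): row 8 → Rep = 12 ✓
(Branch=2, Balance=13): row 11 → Rep = 5 ✓
(Branch=2, Balance=6): row 12 → Rep = 7 ✓
(Branch=4, Balance=13): row 13 → Rep = 0 ✓
Two rows agree on {Branch, Balance} but differ on Rep, so {Branch, Balance} → Rep does not hold.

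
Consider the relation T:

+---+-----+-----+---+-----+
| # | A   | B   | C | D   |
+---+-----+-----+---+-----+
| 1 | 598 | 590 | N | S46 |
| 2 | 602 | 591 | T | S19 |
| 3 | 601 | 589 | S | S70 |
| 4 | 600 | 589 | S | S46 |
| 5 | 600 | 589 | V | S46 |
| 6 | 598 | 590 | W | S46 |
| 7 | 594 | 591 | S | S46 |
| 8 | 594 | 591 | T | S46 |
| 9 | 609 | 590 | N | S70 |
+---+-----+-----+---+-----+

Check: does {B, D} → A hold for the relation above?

Yes

(B=590, D=S46): rows 1, 6 → A = 598, 598 ✓
(B=591, D=S19): row 2 → A = 602 ✓
(B=589, D=S70): row 3 → A = 601 ✓
(B=589, D=S46): rows 4, 5 → A = 600, 600 ✓
(B=591, D=S46): rows 7, 8 → A = 594, 594 ✓
(B=590, D=S70): row 9 → A = 609 ✓
Every {B, D} value is associated with a single A value, so {B, D} → A holds.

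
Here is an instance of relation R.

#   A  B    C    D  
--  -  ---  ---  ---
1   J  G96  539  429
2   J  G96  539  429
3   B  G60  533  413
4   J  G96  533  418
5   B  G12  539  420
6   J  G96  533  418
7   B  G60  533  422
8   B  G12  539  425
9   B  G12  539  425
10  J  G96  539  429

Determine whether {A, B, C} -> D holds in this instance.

(A=J, B=G96, C=539): rows 1, 2, 10 → D = 429, 429, 429 ✓
(A=B, B=G60, C=533): rows 3, 7 → D takes values {413, 422} — violation
(A=J, B=G96, C=533): rows 4, 6 → D = 418, 418 ✓
(A=B, B=G12, C=539): rows 5, 8, 9 → D takes values {420, 425} — violation
Two rows agree on {A, B, C} but differ on D, so {A, B, C} -> D does not hold.

No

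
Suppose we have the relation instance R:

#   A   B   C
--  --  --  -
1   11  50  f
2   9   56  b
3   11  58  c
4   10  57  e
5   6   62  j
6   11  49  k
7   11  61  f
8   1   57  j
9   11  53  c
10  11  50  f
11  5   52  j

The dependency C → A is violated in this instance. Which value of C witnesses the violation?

j

C=f: rows 1, 7, 10 → A = 11, 11, 11 ✓
C=b: row 2 → A = 9 ✓
C=c: rows 3, 9 → A = 11, 11 ✓
C=e: row 4 → A = 10 ✓
C=j: rows 5, 8, 11 → A takes values {6, 1, 5} — violation
C=k: row 6 → A = 11 ✓
The only C value with inconsistent A is C=j.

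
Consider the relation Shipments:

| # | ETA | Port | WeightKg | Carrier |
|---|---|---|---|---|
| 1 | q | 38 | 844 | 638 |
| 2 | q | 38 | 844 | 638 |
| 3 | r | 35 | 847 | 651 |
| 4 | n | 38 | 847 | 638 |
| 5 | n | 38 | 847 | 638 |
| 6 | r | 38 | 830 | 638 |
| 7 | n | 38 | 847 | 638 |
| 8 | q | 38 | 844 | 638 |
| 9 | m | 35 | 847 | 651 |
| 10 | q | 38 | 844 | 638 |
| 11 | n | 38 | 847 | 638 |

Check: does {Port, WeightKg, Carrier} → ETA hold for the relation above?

(Port=38, WeightKg=844, Carrier=638): rows 1, 2, 8, 10 → ETA = q, q, q, q ✓
(Port=35, WeightKg=847, Carrier=651): rows 3, 9 → ETA takes values {r, m} — violation
(Port=38, WeightKg=847, Carrier=638): rows 4, 5, 7, 11 → ETA = n, n, n, n ✓
(Port=38, WeightKg=830, Carrier=638): row 6 → ETA = r ✓
Two rows agree on {Port, WeightKg, Carrier} but differ on ETA, so {Port, WeightKg, Carrier} → ETA does not hold.

No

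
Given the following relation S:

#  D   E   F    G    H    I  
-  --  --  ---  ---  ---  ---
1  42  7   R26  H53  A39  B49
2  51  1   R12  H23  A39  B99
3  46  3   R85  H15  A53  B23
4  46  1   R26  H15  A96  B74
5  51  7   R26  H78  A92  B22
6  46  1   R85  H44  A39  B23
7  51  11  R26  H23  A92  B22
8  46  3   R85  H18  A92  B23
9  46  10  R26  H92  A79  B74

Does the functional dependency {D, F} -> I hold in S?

Yes

(D=42, F=R26): row 1 → I = B49 ✓
(D=51, F=R12): row 2 → I = B99 ✓
(D=46, F=R85): rows 3, 6, 8 → I = B23, B23, B23 ✓
(D=46, F=R26): rows 4, 9 → I = B74, B74 ✓
(D=51, F=R26): rows 5, 7 → I = B22, B22 ✓
Every {D, F} value is associated with a single I value, so {D, F} -> I holds.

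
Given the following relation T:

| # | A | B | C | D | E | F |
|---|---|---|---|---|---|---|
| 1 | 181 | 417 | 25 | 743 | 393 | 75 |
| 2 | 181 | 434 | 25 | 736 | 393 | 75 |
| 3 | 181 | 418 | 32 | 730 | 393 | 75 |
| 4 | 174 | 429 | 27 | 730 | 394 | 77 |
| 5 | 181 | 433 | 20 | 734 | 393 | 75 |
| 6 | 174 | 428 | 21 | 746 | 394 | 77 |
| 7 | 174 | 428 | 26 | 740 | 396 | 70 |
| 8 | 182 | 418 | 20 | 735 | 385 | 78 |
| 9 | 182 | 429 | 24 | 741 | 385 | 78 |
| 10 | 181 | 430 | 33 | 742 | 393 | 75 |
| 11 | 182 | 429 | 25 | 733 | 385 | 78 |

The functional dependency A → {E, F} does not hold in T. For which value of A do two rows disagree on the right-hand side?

174

A=181: rows 1, 2, 3, 5, 10 → {E,F} = (393, 75), (393, 75), (393, 75), (393, 75), (393, 75) ✓
A=174: rows 4, 6, 7 → {E,F} takes values {(394, 77), (396, 70)} — violation
A=182: rows 8, 9, 11 → {E,F} = (385, 78), (385, 78), (385, 78) ✓
The only A value with inconsistent RHS is A=174.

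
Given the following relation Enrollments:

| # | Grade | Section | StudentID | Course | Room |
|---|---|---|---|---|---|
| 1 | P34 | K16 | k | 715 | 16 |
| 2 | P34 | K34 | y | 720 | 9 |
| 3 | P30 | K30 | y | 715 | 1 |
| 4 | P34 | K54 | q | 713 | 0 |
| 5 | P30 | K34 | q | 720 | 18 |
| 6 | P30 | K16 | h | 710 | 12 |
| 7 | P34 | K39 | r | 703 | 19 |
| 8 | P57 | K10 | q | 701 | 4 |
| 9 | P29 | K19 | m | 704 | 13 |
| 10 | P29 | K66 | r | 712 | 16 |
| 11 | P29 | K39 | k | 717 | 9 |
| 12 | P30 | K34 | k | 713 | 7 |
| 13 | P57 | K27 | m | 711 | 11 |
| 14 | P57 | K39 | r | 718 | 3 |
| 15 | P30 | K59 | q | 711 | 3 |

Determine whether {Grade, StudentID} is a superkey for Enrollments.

Rows 5 and 15 have the same {Grade, StudentID} value (Grade=P30, StudentID=q) but are distinct tuples, so {Grade, StudentID} does not determine every attribute — not a superkey.

No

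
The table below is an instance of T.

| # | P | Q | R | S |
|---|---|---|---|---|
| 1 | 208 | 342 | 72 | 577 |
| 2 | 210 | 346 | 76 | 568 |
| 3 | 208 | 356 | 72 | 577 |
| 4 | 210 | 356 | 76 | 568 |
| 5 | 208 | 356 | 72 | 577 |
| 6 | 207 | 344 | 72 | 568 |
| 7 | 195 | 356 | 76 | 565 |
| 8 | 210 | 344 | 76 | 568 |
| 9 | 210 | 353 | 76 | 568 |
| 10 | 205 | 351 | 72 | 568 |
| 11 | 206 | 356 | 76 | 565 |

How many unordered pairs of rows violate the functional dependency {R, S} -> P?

(R=72, S=577): all 3 rows agree on P — 0 pairs.
(R=76, S=568): all 4 rows agree on P — 0 pairs.
(R=72, S=568): violating pairs (6,10) — 1 pair.
(R=76, S=565): violating pairs (7,11) — 1 pair.

2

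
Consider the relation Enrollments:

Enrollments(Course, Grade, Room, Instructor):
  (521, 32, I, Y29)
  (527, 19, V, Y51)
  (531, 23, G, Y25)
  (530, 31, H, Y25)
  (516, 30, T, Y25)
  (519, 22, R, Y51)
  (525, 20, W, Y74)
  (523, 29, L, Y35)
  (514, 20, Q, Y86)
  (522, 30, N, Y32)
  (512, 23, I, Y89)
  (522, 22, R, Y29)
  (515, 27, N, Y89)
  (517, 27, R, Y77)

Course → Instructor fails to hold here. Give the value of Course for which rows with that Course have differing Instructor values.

Course=521: 1 row → Instructor = Y29 ✓
Course=527: 1 row → Instructor = Y51 ✓
Course=531: 1 row → Instructor = Y25 ✓
Course=530: 1 row → Instructor = Y25 ✓
Course=516: 1 row → Instructor = Y25 ✓
Course=519: 1 row → Instructor = Y51 ✓
Course=525: 1 row → Instructor = Y74 ✓
Course=523: 1 row → Instructor = Y35 ✓
Course=514: 1 row → Instructor = Y86 ✓
Course=522: 2 rows → Instructor takes values {Y32, Y29} — violation
Course=512: 1 row → Instructor = Y89 ✓
Course=515: 1 row → Instructor = Y89 ✓
Course=517: 1 row → Instructor = Y77 ✓
The only Course value with inconsistent Instructor is Course=522.

522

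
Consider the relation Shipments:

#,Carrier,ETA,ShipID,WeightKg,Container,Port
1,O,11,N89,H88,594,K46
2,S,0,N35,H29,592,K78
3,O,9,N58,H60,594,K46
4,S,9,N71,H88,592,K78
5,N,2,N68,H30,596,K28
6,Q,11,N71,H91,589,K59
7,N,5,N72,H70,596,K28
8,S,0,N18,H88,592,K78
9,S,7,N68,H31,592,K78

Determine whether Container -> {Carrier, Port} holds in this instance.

Container=594: rows 1, 3 → {Carrier,Port} = (O, K46), (O, K46) ✓
Container=592: rows 2, 4, 8, 9 → {Carrier,Port} = (S, K78), (S, K78), (S, K78), (S, K78) ✓
Container=596: rows 5, 7 → {Carrier,Port} = (N, K28), (N, K28) ✓
Container=589: row 6 → {Carrier,Port} = (Q, K59) ✓
Every Container value is associated with a single {Carrier, Port} value, so Container -> {Carrier, Port} holds.

Yes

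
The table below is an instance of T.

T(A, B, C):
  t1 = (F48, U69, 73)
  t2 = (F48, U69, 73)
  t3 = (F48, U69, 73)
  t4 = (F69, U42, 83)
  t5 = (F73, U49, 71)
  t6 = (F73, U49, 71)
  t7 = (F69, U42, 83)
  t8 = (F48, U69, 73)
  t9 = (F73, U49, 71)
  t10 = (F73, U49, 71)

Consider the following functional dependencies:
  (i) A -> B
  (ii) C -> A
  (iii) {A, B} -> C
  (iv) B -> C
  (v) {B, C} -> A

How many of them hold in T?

5

(i) A -> B: every LHS value maps to a single RHS value — holds.
(ii) C -> A: every LHS value maps to a single RHS value — holds.
(iii) {A, B} -> C: every LHS value maps to a single RHS value — holds.
(iv) B -> C: every LHS value maps to a single RHS value — holds.
(v) {B, C} -> A: every LHS value maps to a single RHS value — holds.
5 of the 5 dependencies hold.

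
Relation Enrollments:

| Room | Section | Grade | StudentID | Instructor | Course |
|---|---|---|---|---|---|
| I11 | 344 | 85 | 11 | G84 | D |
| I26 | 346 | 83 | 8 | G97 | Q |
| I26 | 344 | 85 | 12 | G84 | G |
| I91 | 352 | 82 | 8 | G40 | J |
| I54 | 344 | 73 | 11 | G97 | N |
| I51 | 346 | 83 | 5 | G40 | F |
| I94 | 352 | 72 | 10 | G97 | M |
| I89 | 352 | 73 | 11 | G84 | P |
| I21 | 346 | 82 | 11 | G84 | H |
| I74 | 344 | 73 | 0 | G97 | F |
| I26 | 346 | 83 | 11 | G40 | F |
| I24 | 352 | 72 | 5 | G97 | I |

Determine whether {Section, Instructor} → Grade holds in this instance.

Yes

(Section=344, Instructor=G84): 2 rows → Grade = 85, 85 ✓
(Section=346, Instructor=G97): 1 row → Grade = 83 ✓
(Section=352, Instructor=G40): 1 row → Grade = 82 ✓
(Section=344, Instructor=G97): 2 rows → Grade = 73, 73 ✓
(Section=346, Instructor=G40): 2 rows → Grade = 83, 83 ✓
(Section=352, Instructor=G97): 2 rows → Grade = 72, 72 ✓
(Section=352, Instructor=G84): 1 row → Grade = 73 ✓
(Section=346, Instructor=G84): 1 row → Grade = 82 ✓
Every {Section, Instructor} value is associated with a single Grade value, so {Section, Instructor} → Grade holds.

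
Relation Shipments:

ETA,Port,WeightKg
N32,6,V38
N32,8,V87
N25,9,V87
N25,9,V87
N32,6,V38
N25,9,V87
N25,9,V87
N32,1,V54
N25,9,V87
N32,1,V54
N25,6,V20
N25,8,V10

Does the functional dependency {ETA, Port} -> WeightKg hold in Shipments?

(ETA=N32, Port=6): 2 rows → WeightKg = V38, V38 ✓
(ETA=N32, Port=8): 1 row → WeightKg = V87 ✓
(ETA=N25, Port=9): 5 rows → WeightKg = V87, V87, V87, V87, V87 ✓
(ETA=N32, Port=1): 2 rows → WeightKg = V54, V54 ✓
(ETA=N25, Port=6): 1 row → WeightKg = V20 ✓
(ETA=N25, Port=8): 1 row → WeightKg = V10 ✓
Every {ETA, Port} value is associated with a single WeightKg value, so {ETA, Port} -> WeightKg holds.

Yes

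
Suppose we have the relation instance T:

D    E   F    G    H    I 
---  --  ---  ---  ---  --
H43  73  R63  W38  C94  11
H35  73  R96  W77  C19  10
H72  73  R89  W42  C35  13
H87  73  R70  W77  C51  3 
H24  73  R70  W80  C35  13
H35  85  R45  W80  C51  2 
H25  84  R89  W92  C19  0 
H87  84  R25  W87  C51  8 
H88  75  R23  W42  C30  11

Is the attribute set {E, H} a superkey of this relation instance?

No

Two distinct rows share (E=73, H=C35), so {E, H} does not determine every attribute — not a superkey.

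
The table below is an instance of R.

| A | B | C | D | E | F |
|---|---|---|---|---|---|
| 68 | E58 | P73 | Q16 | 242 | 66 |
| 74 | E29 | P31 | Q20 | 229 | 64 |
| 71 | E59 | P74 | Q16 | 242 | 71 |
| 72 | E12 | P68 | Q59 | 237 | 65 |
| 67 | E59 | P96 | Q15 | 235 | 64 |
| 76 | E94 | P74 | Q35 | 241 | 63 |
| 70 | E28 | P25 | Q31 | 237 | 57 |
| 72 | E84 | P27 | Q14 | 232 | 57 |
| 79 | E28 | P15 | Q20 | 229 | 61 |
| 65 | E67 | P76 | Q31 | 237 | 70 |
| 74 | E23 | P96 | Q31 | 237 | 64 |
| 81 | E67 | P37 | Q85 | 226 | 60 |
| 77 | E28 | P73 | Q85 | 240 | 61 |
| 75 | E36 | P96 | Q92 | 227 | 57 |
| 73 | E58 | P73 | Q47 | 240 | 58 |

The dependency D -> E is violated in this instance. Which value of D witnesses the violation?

Q85

D=Q16: 2 rows → E = 242, 242 ✓
D=Q20: 2 rows → E = 229, 229 ✓
D=Q59: 1 row → E = 237 ✓
D=Q15: 1 row → E = 235 ✓
D=Q35: 1 row → E = 241 ✓
D=Q31: 3 rows → E = 237, 237, 237 ✓
D=Q14: 1 row → E = 232 ✓
D=Q85: 2 rows → E takes values {226, 240} — violation
D=Q92: 1 row → E = 227 ✓
D=Q47: 1 row → E = 240 ✓
The only D value with inconsistent E is D=Q85.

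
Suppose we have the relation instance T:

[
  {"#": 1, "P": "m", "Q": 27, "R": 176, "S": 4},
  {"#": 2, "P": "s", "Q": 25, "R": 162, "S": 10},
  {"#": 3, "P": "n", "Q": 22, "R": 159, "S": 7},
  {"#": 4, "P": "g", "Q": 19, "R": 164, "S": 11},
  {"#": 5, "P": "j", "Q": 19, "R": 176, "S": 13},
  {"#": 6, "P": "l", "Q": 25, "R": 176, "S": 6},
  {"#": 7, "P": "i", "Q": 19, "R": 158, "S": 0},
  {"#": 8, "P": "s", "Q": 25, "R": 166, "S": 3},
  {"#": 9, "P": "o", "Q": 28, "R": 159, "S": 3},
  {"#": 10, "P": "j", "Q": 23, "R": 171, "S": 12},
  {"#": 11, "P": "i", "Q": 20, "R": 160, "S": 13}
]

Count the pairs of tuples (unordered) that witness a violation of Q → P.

Q=25: violating pairs (2,6), (6,8) — 2 pairs.
Q=19: violating pairs (4,5), (4,7), (5,7) — 3 pairs.

5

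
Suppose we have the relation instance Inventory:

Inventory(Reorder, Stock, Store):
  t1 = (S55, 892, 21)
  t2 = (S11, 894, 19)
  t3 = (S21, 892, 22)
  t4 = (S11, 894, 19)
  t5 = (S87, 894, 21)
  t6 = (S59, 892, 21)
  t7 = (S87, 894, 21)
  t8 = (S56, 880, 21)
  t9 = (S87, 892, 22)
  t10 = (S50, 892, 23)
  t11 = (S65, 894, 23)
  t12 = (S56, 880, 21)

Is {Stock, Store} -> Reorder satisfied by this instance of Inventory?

(Stock=892, Store=21): rows 1, 6 → Reorder takes values {S55, S59} — violation
(Stock=894, Store=19): rows 2, 4 → Reorder = S11, S11 ✓
(Stock=892, Store=22): rows 3, 9 → Reorder takes values {S21, S87} — violation
(Stock=894, Store=21): rows 5, 7 → Reorder = S87, S87 ✓
(Stock=880, Store=21): rows 8, 12 → Reorder = S56, S56 ✓
(Stock=892, Store=23): row 10 → Reorder = S50 ✓
(Stock=894, Store=23): row 11 → Reorder = S65 ✓
Two rows agree on {Stock, Store} but differ on Reorder, so {Stock, Store} -> Reorder does not hold.

No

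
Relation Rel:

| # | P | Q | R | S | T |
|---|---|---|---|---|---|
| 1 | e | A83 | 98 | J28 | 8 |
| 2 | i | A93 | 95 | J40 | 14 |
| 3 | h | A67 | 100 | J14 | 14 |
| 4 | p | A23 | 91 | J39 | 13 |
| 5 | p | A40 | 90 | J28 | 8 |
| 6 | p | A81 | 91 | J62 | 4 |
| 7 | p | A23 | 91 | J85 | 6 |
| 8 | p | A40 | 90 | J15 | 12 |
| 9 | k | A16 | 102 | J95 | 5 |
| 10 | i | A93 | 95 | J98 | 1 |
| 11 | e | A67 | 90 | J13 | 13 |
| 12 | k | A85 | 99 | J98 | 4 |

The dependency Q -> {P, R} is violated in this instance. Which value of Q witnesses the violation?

Q=A83: row 1 → {P,R} = (e, 98) ✓
Q=A93: rows 2, 10 → {P,R} = (i, 95), (i, 95) ✓
Q=A67: rows 3, 11 → {P,R} takes values {(h, 100), (e, 90)} — violation
Q=A23: rows 4, 7 → {P,R} = (p, 91), (p, 91) ✓
Q=A40: rows 5, 8 → {P,R} = (p, 90), (p, 90) ✓
Q=A81: row 6 → {P,R} = (p, 91) ✓
Q=A16: row 9 → {P,R} = (k, 102) ✓
Q=A85: row 12 → {P,R} = (k, 99) ✓
The only Q value with inconsistent RHS is Q=A67.

A67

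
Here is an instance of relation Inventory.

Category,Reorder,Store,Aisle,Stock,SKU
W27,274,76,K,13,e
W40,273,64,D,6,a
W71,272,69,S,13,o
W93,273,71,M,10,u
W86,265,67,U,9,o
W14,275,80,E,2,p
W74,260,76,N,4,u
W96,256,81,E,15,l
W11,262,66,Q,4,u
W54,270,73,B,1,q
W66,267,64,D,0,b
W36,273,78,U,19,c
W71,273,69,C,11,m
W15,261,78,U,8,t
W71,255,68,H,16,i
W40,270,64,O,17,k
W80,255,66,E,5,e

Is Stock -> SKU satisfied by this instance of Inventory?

Stock=13: 2 rows → SKU takes values {e, o} — violation
Stock=6: 1 row → SKU = a ✓
Stock=10: 1 row → SKU = u ✓
Stock=9: 1 row → SKU = o ✓
Stock=2: 1 row → SKU = p ✓
Stock=4: 2 rows → SKU = u, u ✓
Stock=15: 1 row → SKU = l ✓
Stock=1: 1 row → SKU = q ✓
Stock=0: 1 row → SKU = b ✓
Stock=19: 1 row → SKU = c ✓
Stock=11: 1 row → SKU = m ✓
Stock=8: 1 row → SKU = t ✓
Stock=16: 1 row → SKU = i ✓
Stock=17: 1 row → SKU = k ✓
Stock=5: 1 row → SKU = e ✓
Two rows agree on Stock but differ on SKU, so Stock -> SKU does not hold.

No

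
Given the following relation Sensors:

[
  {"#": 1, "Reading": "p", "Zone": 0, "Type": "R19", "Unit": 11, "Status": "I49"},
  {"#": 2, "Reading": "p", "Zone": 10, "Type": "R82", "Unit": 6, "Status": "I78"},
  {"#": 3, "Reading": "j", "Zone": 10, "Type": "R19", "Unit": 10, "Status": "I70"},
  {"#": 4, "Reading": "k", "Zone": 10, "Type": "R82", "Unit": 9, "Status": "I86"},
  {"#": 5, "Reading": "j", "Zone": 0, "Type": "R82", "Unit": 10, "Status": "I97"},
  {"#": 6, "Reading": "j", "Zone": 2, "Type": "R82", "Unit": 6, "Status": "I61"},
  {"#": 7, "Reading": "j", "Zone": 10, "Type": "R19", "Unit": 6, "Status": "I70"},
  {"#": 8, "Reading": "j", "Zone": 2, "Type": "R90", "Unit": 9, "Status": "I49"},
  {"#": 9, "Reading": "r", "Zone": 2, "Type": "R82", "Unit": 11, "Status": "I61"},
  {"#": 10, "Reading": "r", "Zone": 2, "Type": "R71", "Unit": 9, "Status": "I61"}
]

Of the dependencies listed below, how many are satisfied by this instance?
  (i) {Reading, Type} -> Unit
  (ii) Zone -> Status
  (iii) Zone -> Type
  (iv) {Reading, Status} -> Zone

(i) {Reading, Type} -> Unit: (Reading=j, Type=R19): rows 3, 7 → Unit takes values {10, 6} — violation; (Reading=j, Type=R82): rows 5, 6 → Unit takes values {10, 6} — violation — fails.
(ii) Zone -> Status: Zone=0: rows 1, 5 → Status takes values {I49, I97} — violation; Zone=10: rows 2, 3, 4, 7 → Status takes values {I78, I70, I86} — violation; Zone=2: rows 6, 8, 9, 10 → Status takes values {I61, I49} — violation — fails.
(iii) Zone -> Type: Zone=0: rows 1, 5 → Type takes values {R19, R82} — violation; Zone=10: rows 2, 3, 4, 7 → Type takes values {R82, R19} — violation; Zone=2: rows 6, 8, 9, 10 → Type takes values {R82, R90, R71} — violation — fails.
(iv) {Reading, Status} -> Zone: every LHS value maps to a single RHS value — holds.
1 of the 4 dependencies holds.

1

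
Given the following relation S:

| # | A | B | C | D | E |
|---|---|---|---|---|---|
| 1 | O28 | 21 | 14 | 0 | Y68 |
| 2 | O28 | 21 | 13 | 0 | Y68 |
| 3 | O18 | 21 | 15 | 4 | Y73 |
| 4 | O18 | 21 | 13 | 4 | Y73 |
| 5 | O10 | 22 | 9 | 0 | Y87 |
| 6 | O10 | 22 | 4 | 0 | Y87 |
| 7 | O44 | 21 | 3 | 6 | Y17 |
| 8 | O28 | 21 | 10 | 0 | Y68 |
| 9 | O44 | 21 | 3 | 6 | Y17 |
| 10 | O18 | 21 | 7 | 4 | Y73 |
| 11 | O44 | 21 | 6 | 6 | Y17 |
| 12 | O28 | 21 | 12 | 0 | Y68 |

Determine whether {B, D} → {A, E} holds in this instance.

Yes

(B=21, D=0): rows 1, 2, 8, 12 → {A,E} = (O28, Y68), (O28, Y68), (O28, Y68), (O28, Y68) ✓
(B=21, D=4): rows 3, 4, 10 → {A,E} = (O18, Y73), (O18, Y73), (O18, Y73) ✓
(B=22, D=0): rows 5, 6 → {A,E} = (O10, Y87), (O10, Y87) ✓
(B=21, D=6): rows 7, 9, 11 → {A,E} = (O44, Y17), (O44, Y17), (O44, Y17) ✓
Every {B, D} value is associated with a single {A, E} value, so {B, D} → {A, E} holds.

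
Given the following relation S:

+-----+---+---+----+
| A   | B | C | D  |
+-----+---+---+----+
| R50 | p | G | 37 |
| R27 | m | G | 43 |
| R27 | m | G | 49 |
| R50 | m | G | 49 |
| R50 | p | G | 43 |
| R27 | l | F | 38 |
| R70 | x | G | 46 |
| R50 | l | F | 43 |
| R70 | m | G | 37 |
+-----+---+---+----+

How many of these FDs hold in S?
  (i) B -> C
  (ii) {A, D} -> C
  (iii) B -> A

(i) B -> C: every LHS value maps to a single RHS value — holds.
(ii) {A, D} -> C: (A=R50, D=43): 2 rows → C takes values {G, F} — violation — fails.
(iii) B -> A: B=m: 4 rows → A takes values {R27, R50, R70} — violation; B=l: 2 rows → A takes values {R27, R50} — violation — fails.
1 of the 3 dependencies holds.

1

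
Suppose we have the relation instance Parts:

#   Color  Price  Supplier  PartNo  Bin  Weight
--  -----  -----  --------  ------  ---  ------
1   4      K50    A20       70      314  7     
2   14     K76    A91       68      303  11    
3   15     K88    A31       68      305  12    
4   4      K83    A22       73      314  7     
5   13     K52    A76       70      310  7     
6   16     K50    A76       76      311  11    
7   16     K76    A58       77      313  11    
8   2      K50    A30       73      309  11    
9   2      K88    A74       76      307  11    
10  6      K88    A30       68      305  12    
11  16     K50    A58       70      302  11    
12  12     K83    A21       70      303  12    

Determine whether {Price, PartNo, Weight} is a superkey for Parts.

Rows 3 and 10 have the same {Price, PartNo, Weight} value (Price=K88, PartNo=68, Weight=12) but are distinct tuples, so {Price, PartNo, Weight} does not determine every attribute — not a superkey.

No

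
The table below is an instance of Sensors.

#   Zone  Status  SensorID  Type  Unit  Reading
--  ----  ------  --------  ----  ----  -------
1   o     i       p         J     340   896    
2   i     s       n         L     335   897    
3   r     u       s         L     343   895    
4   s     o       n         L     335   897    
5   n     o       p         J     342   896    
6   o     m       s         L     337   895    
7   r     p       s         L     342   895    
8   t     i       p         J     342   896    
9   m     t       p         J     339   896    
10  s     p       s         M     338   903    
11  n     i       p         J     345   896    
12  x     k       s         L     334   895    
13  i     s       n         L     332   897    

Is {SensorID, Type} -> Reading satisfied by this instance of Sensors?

Yes

(SensorID=p, Type=J): rows 1, 5, 8, 9, 11 → Reading = 896, 896, 896, 896, 896 ✓
(SensorID=n, Type=L): rows 2, 4, 13 → Reading = 897, 897, 897 ✓
(SensorID=s, Type=L): rows 3, 6, 7, 12 → Reading = 895, 895, 895, 895 ✓
(SensorID=s, Type=M): row 10 → Reading = 903 ✓
Every {SensorID, Type} value is associated with a single Reading value, so {SensorID, Type} -> Reading holds.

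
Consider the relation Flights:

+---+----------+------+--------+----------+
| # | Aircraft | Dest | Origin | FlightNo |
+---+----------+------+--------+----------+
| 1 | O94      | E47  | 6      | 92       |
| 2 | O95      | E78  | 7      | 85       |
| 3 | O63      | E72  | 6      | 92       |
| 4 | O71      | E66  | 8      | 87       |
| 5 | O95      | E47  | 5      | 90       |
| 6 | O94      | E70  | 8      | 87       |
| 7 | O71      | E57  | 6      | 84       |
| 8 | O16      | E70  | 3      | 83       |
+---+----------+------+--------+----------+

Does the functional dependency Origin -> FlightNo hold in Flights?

No

Origin=6: rows 1, 3, 7 → FlightNo takes values {92, 84} — violation
Origin=7: row 2 → FlightNo = 85 ✓
Origin=8: rows 4, 6 → FlightNo = 87, 87 ✓
Origin=5: row 5 → FlightNo = 90 ✓
Origin=3: row 8 → FlightNo = 83 ✓
Two rows agree on Origin but differ on FlightNo, so Origin -> FlightNo does not hold.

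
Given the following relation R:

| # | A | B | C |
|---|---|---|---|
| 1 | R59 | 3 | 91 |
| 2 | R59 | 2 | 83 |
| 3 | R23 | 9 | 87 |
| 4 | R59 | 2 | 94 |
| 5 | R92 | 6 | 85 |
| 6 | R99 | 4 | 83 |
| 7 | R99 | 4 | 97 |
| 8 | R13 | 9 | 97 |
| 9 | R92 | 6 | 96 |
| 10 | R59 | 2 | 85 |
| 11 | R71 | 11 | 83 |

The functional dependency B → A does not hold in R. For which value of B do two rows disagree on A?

B=3: row 1 → A = R59 ✓
B=2: rows 2, 4, 10 → A = R59, R59, R59 ✓
B=9: rows 3, 8 → A takes values {R23, R13} — violation
B=6: rows 5, 9 → A = R92, R92 ✓
B=4: rows 6, 7 → A = R99, R99 ✓
B=11: row 11 → A = R71 ✓
The only B value with inconsistent A is B=9.

9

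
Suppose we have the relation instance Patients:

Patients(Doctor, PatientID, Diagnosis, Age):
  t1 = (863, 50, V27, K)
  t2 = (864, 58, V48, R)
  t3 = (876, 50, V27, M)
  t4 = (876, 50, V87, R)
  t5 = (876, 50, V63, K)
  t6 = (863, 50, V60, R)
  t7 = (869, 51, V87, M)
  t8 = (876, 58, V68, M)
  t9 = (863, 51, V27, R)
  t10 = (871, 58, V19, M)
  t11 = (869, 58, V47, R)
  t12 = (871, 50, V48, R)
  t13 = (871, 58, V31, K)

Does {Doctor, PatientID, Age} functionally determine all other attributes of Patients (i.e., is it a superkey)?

All 13 rows have distinct {Doctor, PatientID, Age} values, so {Doctor, PatientID, Age} → (all attributes) holds and {Doctor, PatientID, Age} is a superkey.

Yes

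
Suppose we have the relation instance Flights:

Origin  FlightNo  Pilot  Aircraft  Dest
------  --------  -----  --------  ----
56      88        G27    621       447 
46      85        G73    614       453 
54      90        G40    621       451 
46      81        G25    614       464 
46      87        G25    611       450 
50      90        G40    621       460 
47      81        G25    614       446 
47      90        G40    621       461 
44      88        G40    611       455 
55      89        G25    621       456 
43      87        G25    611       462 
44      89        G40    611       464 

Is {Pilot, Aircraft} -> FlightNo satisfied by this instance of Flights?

No

(Pilot=G27, Aircraft=621): 1 row → FlightNo = 88 ✓
(Pilot=G73, Aircraft=614): 1 row → FlightNo = 85 ✓
(Pilot=G40, Aircraft=621): 3 rows → FlightNo = 90, 90, 90 ✓
(Pilot=G25, Aircraft=614): 2 rows → FlightNo = 81, 81 ✓
(Pilot=G25, Aircraft=611): 2 rows → FlightNo = 87, 87 ✓
(Pilot=G40, Aircraft=611): 2 rows → FlightNo takes values {88, 89} — violation
(Pilot=G25, Aircraft=621): 1 row → FlightNo = 89 ✓
Two rows agree on {Pilot, Aircraft} but differ on FlightNo, so {Pilot, Aircraft} -> FlightNo does not hold.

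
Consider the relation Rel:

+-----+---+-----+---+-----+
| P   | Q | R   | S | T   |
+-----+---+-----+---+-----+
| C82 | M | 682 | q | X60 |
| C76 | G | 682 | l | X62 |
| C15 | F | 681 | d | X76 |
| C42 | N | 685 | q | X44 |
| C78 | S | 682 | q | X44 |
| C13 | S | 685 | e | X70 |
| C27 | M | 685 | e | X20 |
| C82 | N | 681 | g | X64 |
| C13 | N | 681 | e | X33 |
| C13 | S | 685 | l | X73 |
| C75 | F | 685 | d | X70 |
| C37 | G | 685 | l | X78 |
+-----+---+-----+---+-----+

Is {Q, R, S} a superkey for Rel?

All 12 rows have distinct {Q, R, S} values, so {Q, R, S} → (all attributes) holds and {Q, R, S} is a superkey.

Yes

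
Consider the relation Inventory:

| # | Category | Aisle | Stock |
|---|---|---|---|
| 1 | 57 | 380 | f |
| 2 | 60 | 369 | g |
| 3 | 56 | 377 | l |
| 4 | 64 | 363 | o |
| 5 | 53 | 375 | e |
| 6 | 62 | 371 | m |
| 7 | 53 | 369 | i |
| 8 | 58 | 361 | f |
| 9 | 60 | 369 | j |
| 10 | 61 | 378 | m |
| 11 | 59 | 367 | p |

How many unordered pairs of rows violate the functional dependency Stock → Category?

2

Stock=f: violating pairs (1,8) — 1 pair.
Stock=m: violating pairs (6,10) — 1 pair.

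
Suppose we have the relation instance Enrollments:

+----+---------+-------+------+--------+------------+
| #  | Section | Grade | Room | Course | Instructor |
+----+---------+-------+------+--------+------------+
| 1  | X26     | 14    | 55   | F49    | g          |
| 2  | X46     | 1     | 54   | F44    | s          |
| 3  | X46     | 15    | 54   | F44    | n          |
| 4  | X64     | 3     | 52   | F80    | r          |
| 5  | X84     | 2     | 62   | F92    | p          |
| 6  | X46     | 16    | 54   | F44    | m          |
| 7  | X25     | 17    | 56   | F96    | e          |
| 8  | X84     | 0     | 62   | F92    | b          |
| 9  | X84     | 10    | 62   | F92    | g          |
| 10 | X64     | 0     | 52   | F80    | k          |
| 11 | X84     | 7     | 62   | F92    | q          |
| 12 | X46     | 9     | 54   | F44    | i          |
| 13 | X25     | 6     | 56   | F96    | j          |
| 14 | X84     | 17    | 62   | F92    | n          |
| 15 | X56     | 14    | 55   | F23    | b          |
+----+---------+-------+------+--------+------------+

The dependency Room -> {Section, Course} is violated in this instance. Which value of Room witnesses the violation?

Room=55: rows 1, 15 → {Section,Course} takes values {(X26, F49), (X56, F23)} — violation
Room=54: rows 2, 3, 6, 12 → {Section,Course} = (X46, F44), (X46, F44), (X46, F44), (X46, F44) ✓
Room=52: rows 4, 10 → {Section,Course} = (X64, F80), (X64, F80) ✓
Room=62: rows 5, 8, 9, 11, 14 → {Section,Course} = (X84, F92), (X84, F92), (X84, F92), (X84, F92), (X84, F92) ✓
Room=56: rows 7, 13 → {Section,Course} = (X25, F96), (X25, F96) ✓
The only Room value with inconsistent RHS is Room=55.

55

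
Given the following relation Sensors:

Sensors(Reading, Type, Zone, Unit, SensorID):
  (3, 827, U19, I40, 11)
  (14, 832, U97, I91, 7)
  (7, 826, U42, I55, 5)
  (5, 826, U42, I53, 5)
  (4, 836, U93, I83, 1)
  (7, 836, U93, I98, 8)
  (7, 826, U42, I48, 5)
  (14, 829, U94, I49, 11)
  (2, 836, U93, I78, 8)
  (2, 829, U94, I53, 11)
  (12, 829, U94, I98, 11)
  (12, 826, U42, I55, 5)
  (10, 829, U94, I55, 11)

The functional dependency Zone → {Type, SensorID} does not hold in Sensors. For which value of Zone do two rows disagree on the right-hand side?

U93

Zone=U19: 1 row → {Type,SensorID} = (827, 11) ✓
Zone=U97: 1 row → {Type,SensorID} = (832, 7) ✓
Zone=U42: 4 rows → {Type,SensorID} = (826, 5), (826, 5), (826, 5), (826, 5) ✓
Zone=U93: 3 rows → {Type,SensorID} takes values {(836, 1), (836, 8)} — violation
Zone=U94: 4 rows → {Type,SensorID} = (829, 11), (829, 11), (829, 11), (829, 11) ✓
The only Zone value with inconsistent RHS is Zone=U93.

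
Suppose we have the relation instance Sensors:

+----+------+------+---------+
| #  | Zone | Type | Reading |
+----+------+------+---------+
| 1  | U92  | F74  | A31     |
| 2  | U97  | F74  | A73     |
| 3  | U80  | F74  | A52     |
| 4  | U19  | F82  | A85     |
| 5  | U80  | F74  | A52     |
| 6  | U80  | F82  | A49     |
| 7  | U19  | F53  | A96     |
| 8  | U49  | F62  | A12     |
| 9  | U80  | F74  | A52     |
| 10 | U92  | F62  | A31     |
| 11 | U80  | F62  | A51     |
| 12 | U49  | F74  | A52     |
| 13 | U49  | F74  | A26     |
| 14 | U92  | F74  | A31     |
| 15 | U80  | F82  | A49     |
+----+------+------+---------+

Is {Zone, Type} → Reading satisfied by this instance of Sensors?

(Zone=U92, Type=F74): rows 1, 14 → Reading = A31, A31 ✓
(Zone=U97, Type=F74): row 2 → Reading = A73 ✓
(Zone=U80, Type=F74): rows 3, 5, 9 → Reading = A52, A52, A52 ✓
(Zone=U19, Type=F82): row 4 → Reading = A85 ✓
(Zone=U80, Type=F82): rows 6, 15 → Reading = A49, A49 ✓
(Zone=U19, Type=F53): row 7 → Reading = A96 ✓
(Zone=U49, Type=F62): row 8 → Reading = A12 ✓
(Zone=U92, Type=F62): row 10 → Reading = A31 ✓
(Zone=U80, Type=F62): row 11 → Reading = A51 ✓
(Zone=U49, Type=F74): rows 12, 13 → Reading takes values {A52, A26} — violation
Two rows agree on {Zone, Type} but differ on Reading, so {Zone, Type} → Reading does not hold.

No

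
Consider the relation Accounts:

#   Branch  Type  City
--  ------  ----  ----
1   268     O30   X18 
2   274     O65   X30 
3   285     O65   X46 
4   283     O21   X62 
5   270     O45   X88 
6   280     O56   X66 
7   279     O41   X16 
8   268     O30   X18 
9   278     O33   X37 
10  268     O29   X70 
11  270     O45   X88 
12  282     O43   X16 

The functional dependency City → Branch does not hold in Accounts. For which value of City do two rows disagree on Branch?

City=X18: rows 1, 8 → Branch = 268, 268 ✓
City=X30: row 2 → Branch = 274 ✓
City=X46: row 3 → Branch = 285 ✓
City=X62: row 4 → Branch = 283 ✓
City=X88: rows 5, 11 → Branch = 270, 270 ✓
City=X66: row 6 → Branch = 280 ✓
City=X16: rows 7, 12 → Branch takes values {279, 282} — violation
City=X37: row 9 → Branch = 278 ✓
City=X70: row 10 → Branch = 268 ✓
The only City value with inconsistent Branch is City=X16.

X16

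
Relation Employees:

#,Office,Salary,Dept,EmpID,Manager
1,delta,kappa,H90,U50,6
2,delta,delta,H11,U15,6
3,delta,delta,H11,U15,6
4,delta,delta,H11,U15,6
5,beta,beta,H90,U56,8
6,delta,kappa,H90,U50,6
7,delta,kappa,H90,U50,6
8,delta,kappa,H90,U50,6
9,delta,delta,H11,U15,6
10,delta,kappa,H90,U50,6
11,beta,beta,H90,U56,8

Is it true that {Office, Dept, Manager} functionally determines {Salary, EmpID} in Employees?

Yes

(Office=delta, Dept=H90, Manager=6): rows 1, 6, 7, 8, 10 → {Salary,EmpID} = (kappa, U50), (kappa, U50), (kappa, U50), (kappa, U50), (kappa, U50) ✓
(Office=delta, Dept=H11, Manager=6): rows 2, 3, 4, 9 → {Salary,EmpID} = (delta, U15), (delta, U15), (delta, U15), (delta, U15) ✓
(Office=beta, Dept=H90, Manager=8): rows 5, 11 → {Salary,EmpID} = (beta, U56), (beta, U56) ✓
Every {Office, Dept, Manager} value is associated with a single {Salary, EmpID} value, so {Office, Dept, Manager} → {Salary, EmpID} holds.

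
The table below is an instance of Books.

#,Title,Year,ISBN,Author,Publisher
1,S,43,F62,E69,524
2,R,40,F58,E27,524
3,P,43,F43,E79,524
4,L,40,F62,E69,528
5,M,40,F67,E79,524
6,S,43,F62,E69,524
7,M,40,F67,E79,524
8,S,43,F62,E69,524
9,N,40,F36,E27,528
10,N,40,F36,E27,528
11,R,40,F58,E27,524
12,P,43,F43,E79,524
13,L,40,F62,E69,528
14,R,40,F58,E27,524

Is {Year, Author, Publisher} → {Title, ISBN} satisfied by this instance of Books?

Yes

(Year=43, Author=E69, Publisher=524): rows 1, 6, 8 → {Title,ISBN} = (S, F62), (S, F62), (S, F62) ✓
(Year=40, Author=E27, Publisher=524): rows 2, 11, 14 → {Title,ISBN} = (R, F58), (R, F58), (R, F58) ✓
(Year=43, Author=E79, Publisher=524): rows 3, 12 → {Title,ISBN} = (P, F43), (P, F43) ✓
(Year=40, Author=E69, Publisher=528): rows 4, 13 → {Title,ISBN} = (L, F62), (L, F62) ✓
(Year=40, Author=E79, Publisher=524): rows 5, 7 → {Title,ISBN} = (M, F67), (M, F67) ✓
(Year=40, Author=E27, Publisher=528): rows 9, 10 → {Title,ISBN} = (N, F36), (N, F36) ✓
Every {Year, Author, Publisher} value is associated with a single {Title, ISBN} value, so {Year, Author, Publisher} → {Title, ISBN} holds.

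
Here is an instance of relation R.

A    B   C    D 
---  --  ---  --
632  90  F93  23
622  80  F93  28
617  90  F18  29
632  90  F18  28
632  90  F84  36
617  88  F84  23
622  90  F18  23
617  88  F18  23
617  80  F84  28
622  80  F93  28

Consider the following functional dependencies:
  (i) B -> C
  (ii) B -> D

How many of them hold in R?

0

(i) B -> C: B=90: 5 rows → C takes values {F93, F18, F84} — violation; B=80: 3 rows → C takes values {F93, F84} — violation; B=88: 2 rows → C takes values {F84, F18} — violation — fails.
(ii) B -> D: B=90: 5 rows → D takes values {23, 29, 28, 36} — violation — fails.
None of the 2 dependencies hold.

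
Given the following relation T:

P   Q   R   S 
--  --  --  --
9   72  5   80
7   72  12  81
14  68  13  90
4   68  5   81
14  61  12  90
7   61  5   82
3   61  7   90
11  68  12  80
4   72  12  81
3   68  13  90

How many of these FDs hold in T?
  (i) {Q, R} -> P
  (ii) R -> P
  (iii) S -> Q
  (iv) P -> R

(i) {Q, R} -> P: (Q=72, R=12): 2 rows → P takes values {7, 4} — violation; (Q=68, R=13): 2 rows → P takes values {14, 3} — violation — fails.
(ii) R -> P: R=5: 3 rows → P takes values {9, 4, 7} — violation; R=12: 4 rows → P takes values {7, 14, 11, 4} — violation; R=13: 2 rows → P takes values {14, 3} — violation — fails.
(iii) S -> Q: S=80: 2 rows → Q takes values {72, 68} — violation; S=81: 3 rows → Q takes values {72, 68} — violation; S=90: 4 rows → Q takes values {68, 61} — violation — fails.
(iv) P -> R: P=7: 2 rows → R takes values {12, 5} — violation; P=14: 2 rows → R takes values {13, 12} — violation; P=4: 2 rows → R takes values {5, 12} — violation; P=3: 2 rows → R takes values {7, 13} — violation — fails.
None of the 4 dependencies hold.

0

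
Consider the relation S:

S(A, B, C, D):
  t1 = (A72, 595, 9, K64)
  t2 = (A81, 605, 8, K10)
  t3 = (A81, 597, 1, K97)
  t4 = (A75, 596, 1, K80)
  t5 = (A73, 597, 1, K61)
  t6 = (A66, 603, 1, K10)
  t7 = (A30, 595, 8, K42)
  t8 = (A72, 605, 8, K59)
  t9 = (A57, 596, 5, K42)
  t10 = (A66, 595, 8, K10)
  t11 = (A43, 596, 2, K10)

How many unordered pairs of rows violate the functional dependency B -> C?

B=595: violating pairs (1,7), (1,10) — 2 pairs.
B=605: all 2 rows agree on C — 0 pairs.
B=597: all 2 rows agree on C — 0 pairs.
B=596: violating pairs (4,9), (4,11), (9,11) — 3 pairs.

5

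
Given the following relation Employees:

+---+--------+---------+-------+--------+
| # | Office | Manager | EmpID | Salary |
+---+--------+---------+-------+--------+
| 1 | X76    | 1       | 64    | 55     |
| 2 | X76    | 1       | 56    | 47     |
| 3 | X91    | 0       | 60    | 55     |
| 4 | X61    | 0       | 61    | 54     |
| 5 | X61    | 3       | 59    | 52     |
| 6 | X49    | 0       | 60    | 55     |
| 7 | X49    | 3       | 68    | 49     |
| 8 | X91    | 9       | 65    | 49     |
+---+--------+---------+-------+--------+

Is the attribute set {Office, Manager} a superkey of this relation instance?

Rows 1 and 2 have the same {Office, Manager} value (Office=X76, Manager=1) but are distinct tuples, so {Office, Manager} does not determine every attribute — not a superkey.

No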